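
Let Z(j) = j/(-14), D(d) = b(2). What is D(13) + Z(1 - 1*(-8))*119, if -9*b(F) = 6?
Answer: -463/6 ≈ -77.167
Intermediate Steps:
b(F) = -2/3 (b(F) = -1/9*6 = -2/3)
D(d) = -2/3
Z(j) = -j/14 (Z(j) = j*(-1/14) = -j/14)
D(13) + Z(1 - 1*(-8))*119 = -2/3 - (1 - 1*(-8))/14*119 = -2/3 - (1 + 8)/14*119 = -2/3 - 1/14*9*119 = -2/3 - 9/14*119 = -2/3 - 153/2 = -463/6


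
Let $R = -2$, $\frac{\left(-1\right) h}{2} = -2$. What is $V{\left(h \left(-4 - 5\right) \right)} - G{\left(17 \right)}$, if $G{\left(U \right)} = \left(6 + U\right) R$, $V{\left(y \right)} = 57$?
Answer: $103$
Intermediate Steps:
$h = 4$ ($h = \left(-2\right) \left(-2\right) = 4$)
$G{\left(U \right)} = -12 - 2 U$ ($G{\left(U \right)} = \left(6 + U\right) \left(-2\right) = -12 - 2 U$)
$V{\left(h \left(-4 - 5\right) \right)} - G{\left(17 \right)} = 57 - \left(-12 - 34\right) = 57 - -46 = 57 + 46 = 103$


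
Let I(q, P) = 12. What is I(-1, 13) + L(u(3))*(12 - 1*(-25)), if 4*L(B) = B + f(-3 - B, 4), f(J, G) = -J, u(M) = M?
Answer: 381/4 ≈ 95.250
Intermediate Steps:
L(B) = 3/4 + B/2 (L(B) = (B - (-3 - B))/4 = (B + (3 + B))/4 = (3 + 2*B)/4 = 3/4 + B/2)
I(-1, 13) + L(u(3))*(12 - 1*(-25)) = 12 + (3/4 + (1/2)*3)*(12 - 1*(-25)) = 12 + (3/4 + 3/2)*(12 + 25) = 12 + (9/4)*37 = 12 + 333/4 = 381/4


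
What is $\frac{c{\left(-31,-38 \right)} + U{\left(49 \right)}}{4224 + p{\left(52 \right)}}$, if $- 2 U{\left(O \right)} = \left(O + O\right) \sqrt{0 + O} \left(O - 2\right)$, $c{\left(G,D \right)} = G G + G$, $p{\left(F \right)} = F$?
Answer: $- \frac{15191}{4276} \approx -3.5526$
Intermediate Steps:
$c{\left(G,D \right)} = G + G^{2}$ ($c{\left(G,D \right)} = G^{2} + G = G + G^{2}$)
$U{\left(O \right)} = - O^{\frac{3}{2}} \left(-2 + O\right)$ ($U{\left(O \right)} = - \frac{\left(O + O\right) \sqrt{0 + O} \left(O - 2\right)}{2} = - \frac{2 O \sqrt{O} \left(-2 + O\right)}{2} = - \frac{2 O^{\frac{3}{2}} \left(-2 + O\right)}{2} = - O^{\frac{3}{2}} \left(-2 + O\right)$)
$\frac{c{\left(-31,-38 \right)} + U{\left(49 \right)}}{4224 + p{\left(52 \right)}} = \frac{- 31 \left(1 - 31\right) + 49^{\frac{3}{2}} \left(2 - 49\right)}{4224 + 52} = \frac{\left(-31\right) \left(-30\right) + 343 \left(2 - 49\right)}{4276} = \left(930 + 343 \left(-47\right)\right) \frac{1}{4276} = \left(930 - 16121\right) \frac{1}{4276} = \left(-15191\right) \frac{1}{4276} = - \frac{15191}{4276}$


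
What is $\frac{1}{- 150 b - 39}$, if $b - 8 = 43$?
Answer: $- \frac{1}{7689} \approx -0.00013006$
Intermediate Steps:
$b = 51$ ($b = 8 + 43 = 51$)
$\frac{1}{- 150 b - 39} = \frac{1}{\left(-150\right) 51 - 39} = \frac{1}{-7650 - 39} = \frac{1}{-7689} = - \frac{1}{7689}$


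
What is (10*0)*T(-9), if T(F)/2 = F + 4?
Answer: 0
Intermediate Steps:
T(F) = 8 + 2*F (T(F) = 2*(F + 4) = 2*(4 + F) = 8 + 2*F)
(10*0)*T(-9) = (10*0)*(8 + 2*(-9)) = 0*(8 - 18) = 0*(-10) = 0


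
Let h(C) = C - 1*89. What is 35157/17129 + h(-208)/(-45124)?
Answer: 1591511781/772928996 ≈ 2.0591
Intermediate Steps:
h(C) = -89 + C (h(C) = C - 89 = -89 + C)
35157/17129 + h(-208)/(-45124) = 35157/17129 + (-89 - 208)/(-45124) = 35157*(1/17129) - 297*(-1/45124) = 35157/17129 + 297/45124 = 1591511781/772928996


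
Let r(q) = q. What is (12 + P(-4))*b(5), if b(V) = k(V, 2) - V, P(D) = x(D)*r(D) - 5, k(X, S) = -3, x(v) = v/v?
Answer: -24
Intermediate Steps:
x(v) = 1
P(D) = -5 + D (P(D) = 1*D - 5 = D - 5 = -5 + D)
b(V) = -3 - V
(12 + P(-4))*b(5) = (12 + (-5 - 4))*(-3 - 1*5) = (12 - 9)*(-3 - 5) = 3*(-8) = -24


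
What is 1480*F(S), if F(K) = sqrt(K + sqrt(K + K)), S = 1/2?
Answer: 740*sqrt(6) ≈ 1812.6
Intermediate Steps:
S = 1/2 ≈ 0.50000
F(K) = sqrt(K + sqrt(2)*sqrt(K)) (F(K) = sqrt(K + sqrt(2*K)) = sqrt(K + sqrt(2)*sqrt(K)))
1480*F(S) = 1480*sqrt(1/2 + sqrt(2)*sqrt(1/2)) = 1480*sqrt(1/2 + sqrt(2)*(sqrt(2)/2)) = 1480*sqrt(1/2 + 1) = 1480*sqrt(3/2) = 1480*(sqrt(6)/2) = 740*sqrt(6)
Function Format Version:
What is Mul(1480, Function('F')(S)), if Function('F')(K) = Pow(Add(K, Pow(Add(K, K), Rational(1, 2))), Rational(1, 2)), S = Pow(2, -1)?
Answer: Mul(740, Pow(6, Rational(1, 2))) ≈ 1812.6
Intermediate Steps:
S = Rational(1, 2) ≈ 0.50000
Function('F')(K) = Pow(Add(K, Mul(Pow(2, Rational(1, 2)), Pow(K, Rational(1, 2)))), Rational(1, 2)) (Function('F')(K) = Pow(Add(K, Pow(Mul(2, K), Rational(1, 2))), Rational(1, 2)) = Pow(Add(K, Mul(Pow(2, Rational(1, 2)), Pow(K, Rational(1, 2)))), Rational(1, 2)))
Mul(1480, Function('F')(S)) = Mul(1480, Pow(Add(Rational(1, 2), Mul(Pow(2, Rational(1, 2)), Pow(Rational(1, 2), Rational(1, 2)))), Rational(1, 2))) = Mul(1480, Pow(Add(Rational(1, 2), Mul(Pow(2, Rational(1, 2)), Mul(Rational(1, 2), Pow(2, Rational(1, 2))))), Rational(1, 2))) = Mul(1480, Pow(Add(Rational(1, 2), 1), Rational(1, 2))) = Mul(1480, Pow(Rational(3, 2), Rational(1, 2))) = Mul(1480, Mul(Rational(1, 2), Pow(6, Rational(1, 2)))) = Mul(740, Pow(6, Rational(1, 2)))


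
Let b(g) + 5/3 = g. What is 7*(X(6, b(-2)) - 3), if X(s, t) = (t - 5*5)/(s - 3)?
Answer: -791/9 ≈ -87.889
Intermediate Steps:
b(g) = -5/3 + g
X(s, t) = (-25 + t)/(-3 + s) (X(s, t) = (t - 25)/(-3 + s) = (-25 + t)/(-3 + s))
7*(X(6, b(-2)) - 3) = 7*((-25 + (-5/3 - 2))/(-3 + 6) - 3) = 7*((-25 - 11/3)/3 - 3) = 7*((⅓)*(-86/3) - 3) = 7*(-86/9 - 3) = 7*(-113/9) = -791/9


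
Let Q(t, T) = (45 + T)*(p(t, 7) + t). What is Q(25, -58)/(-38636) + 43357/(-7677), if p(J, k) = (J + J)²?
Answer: -109472579/22816044 ≈ -4.7980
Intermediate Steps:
p(J, k) = 4*J² (p(J, k) = (2*J)² = 4*J²)
Q(t, T) = (45 + T)*(t + 4*t²) (Q(t, T) = (45 + T)*(4*t² + t) = (45 + T)*(t + 4*t²))
Q(25, -58)/(-38636) + 43357/(-7677) = (25*(45 - 58 + 180*25 + 4*(-58)*25))/(-38636) + 43357/(-7677) = (25*(45 - 58 + 4500 - 5800))*(-1/38636) + 43357*(-1/7677) = (25*(-1313))*(-1/38636) - 43357/7677 = -32825*(-1/38636) - 43357/7677 = 2525/2972 - 43357/7677 = -109472579/22816044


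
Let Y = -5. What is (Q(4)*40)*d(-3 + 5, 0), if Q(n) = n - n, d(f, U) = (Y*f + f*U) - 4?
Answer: 0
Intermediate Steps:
d(f, U) = -4 - 5*f + U*f (d(f, U) = (-5*f + f*U) - 4 = (-5*f + U*f) - 4 = -4 - 5*f + U*f)
Q(n) = 0
(Q(4)*40)*d(-3 + 5, 0) = (0*40)*(-4 - 5*(-3 + 5) + 0*(-3 + 5)) = 0*(-4 - 5*2 + 0*2) = 0*(-4 - 10 + 0) = 0*(-14) = 0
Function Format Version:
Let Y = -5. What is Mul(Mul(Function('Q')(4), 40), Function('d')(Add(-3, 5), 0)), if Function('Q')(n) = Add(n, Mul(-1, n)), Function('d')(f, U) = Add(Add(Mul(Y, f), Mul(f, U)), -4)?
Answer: 0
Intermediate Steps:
Function('d')(f, U) = Add(-4, Mul(-5, f), Mul(U, f)) (Function('d')(f, U) = Add(Add(Mul(-5, f), Mul(f, U)), -4) = Add(Add(Mul(-5, f), Mul(U, f)), -4) = Add(-4, Mul(-5, f), Mul(U, f)))
Function('Q')(n) = 0
Mul(Mul(Function('Q')(4), 40), Function('d')(Add(-3, 5), 0)) = Mul(Mul(0, 40), Add(-4, Mul(-5, Add(-3, 5)), Mul(0, Add(-3, 5)))) = Mul(0, Add(-4, Mul(-5, 2), Mul(0, 2))) = Mul(0, Add(-4, -10, 0)) = Mul(0, -14) = 0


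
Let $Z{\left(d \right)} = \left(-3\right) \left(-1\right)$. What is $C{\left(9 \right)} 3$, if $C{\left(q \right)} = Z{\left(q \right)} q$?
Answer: $81$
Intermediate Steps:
$Z{\left(d \right)} = 3$
$C{\left(q \right)} = 3 q$
$C{\left(9 \right)} 3 = 3 \cdot 9 \cdot 3 = 27 \cdot 3 = 81$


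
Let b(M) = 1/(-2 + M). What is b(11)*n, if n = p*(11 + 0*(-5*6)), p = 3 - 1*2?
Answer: 11/9 ≈ 1.2222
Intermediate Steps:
p = 1 (p = 3 - 2 = 1)
n = 11 (n = 1*(11 + 0*(-5*6)) = 1*(11 + 0*(-30)) = 1*(11 + 0) = 1*11 = 11)
b(11)*n = 11/(-2 + 11) = 11/9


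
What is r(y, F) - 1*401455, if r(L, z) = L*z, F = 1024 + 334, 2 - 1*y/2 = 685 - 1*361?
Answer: -1276007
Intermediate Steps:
y = -644 (y = 4 - 2*(685 - 1*361) = 4 - 2*(685 - 361) = 4 - 2*324 = 4 - 648 = -644)
F = 1358
r(y, F) - 1*401455 = -644*1358 - 1*401455 = -874552 - 401455 = -1276007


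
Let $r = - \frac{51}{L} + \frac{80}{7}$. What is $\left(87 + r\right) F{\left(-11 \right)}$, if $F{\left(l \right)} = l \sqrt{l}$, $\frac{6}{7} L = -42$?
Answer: $- \frac{53614 i \sqrt{11}}{49} \approx - 3628.9 i$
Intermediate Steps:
$L = -49$ ($L = \frac{7}{6} \left(-42\right) = -49$)
$F{\left(l \right)} = l^{\frac{3}{2}}$
$r = \frac{611}{49}$ ($r = - \frac{51}{-49} + \frac{80}{7} = \left(-51\right) \left(- \frac{1}{49}\right) + 80 \cdot \frac{1}{7} = \frac{51}{49} + \frac{80}{7} = \frac{611}{49} \approx 12.469$)
$\left(87 + r\right) F{\left(-11 \right)} = \left(87 + \frac{611}{49}\right) \left(-11\right)^{\frac{3}{2}} = \frac{4874 \left(- 11 i \sqrt{11}\right)}{49} = - \frac{53614 i \sqrt{11}}{49}$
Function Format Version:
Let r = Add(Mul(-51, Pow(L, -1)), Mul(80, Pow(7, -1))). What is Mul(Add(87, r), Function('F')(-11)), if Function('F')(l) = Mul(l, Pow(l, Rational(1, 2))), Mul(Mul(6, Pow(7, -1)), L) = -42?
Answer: Mul(Rational(-53614, 49), I, Pow(11, Rational(1, 2))) ≈ Mul(-3628.9, I)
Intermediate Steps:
L = -49 (L = Mul(Rational(7, 6), -42) = -49)
Function('F')(l) = Pow(l, Rational(3, 2))
r = Rational(611, 49) (r = Add(Mul(-51, Pow(-49, -1)), Mul(80, Pow(7, -1))) = Add(Mul(-51, Rational(-1, 49)), Mul(80, Rational(1, 7))) = Add(Rational(51, 49), Rational(80, 7)) = Rational(611, 49) ≈ 12.469)
Mul(Add(87, r), Function('F')(-11)) = Mul(Add(87, Rational(611, 49)), Pow(-11, Rational(3, 2))) = Mul(Rational(4874, 49), Mul(-11, I, Pow(11, Rational(1, 2)))) = Mul(Rational(-53614, 49), I, Pow(11, Rational(1, 2)))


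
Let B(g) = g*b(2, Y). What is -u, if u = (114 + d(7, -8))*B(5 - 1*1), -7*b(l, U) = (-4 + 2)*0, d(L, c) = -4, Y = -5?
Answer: 0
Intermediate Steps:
b(l, U) = 0 (b(l, U) = -(-4 + 2)*0/7 = -(-2)*0/7 = -⅐*0 = 0)
B(g) = 0 (B(g) = g*0 = 0)
u = 0 (u = (114 - 4)*0 = 110*0 = 0)
-u = -1*0 = 0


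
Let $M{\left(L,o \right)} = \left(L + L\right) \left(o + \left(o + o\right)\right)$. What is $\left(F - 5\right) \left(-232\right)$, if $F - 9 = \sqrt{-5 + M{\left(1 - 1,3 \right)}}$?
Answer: $-928 - 232 i \sqrt{5} \approx -928.0 - 518.77 i$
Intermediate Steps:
$M{\left(L,o \right)} = 6 L o$ ($M{\left(L,o \right)} = 2 L \left(o + 2 o\right) = 2 L 3 o = 6 L o$)
$F = 9 + i \sqrt{5}$ ($F = 9 + \sqrt{-5 + 6 \left(1 - 1\right) 3} = 9 + \sqrt{-5 + 6 \cdot 0 \cdot 3} = 9 + \sqrt{-5 + 0} = 9 + \sqrt{-5} = 9 + i \sqrt{5} \approx 9.0 + 2.2361 i$)
$\left(F - 5\right) \left(-232\right) = \left(\left(9 + i \sqrt{5}\right) - 5\right) \left(-232\right) = \left(4 + i \sqrt{5}\right) \left(-232\right) = -928 - 232 i \sqrt{5}$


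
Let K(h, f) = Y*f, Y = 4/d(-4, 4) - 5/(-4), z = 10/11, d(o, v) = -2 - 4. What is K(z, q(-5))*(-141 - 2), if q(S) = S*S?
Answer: -25025/12 ≈ -2085.4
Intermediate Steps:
d(o, v) = -6
q(S) = S**2
z = 10/11 (z = 10*(1/11) = 10/11 ≈ 0.90909)
Y = 7/12 (Y = 4/(-6) - 5/(-4) = 4*(-1/6) - 5*(-1/4) = -2/3 + 5/4 = 7/12 ≈ 0.58333)
K(h, f) = 7*f/12
K(z, q(-5))*(-141 - 2) = ((7/12)*(-5)**2)*(-141 - 2) = ((7/12)*25)*(-143) = (175/12)*(-143) = -25025/12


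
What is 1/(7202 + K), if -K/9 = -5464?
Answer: 1/56378 ≈ 1.7737e-5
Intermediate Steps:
K = 49176 (K = -9*(-5464) = 49176)
1/(7202 + K) = 1/(7202 + 49176) = 1/56378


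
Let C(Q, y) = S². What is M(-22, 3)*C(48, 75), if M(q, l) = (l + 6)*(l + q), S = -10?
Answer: -17100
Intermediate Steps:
C(Q, y) = 100 (C(Q, y) = (-10)² = 100)
M(q, l) = (6 + l)*(l + q)
M(-22, 3)*C(48, 75) = (3² + 6*3 + 6*(-22) + 3*(-22))*100 = (9 + 18 - 132 - 66)*100 = -171*100 = -17100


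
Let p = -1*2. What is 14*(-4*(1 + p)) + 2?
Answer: 58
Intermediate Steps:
p = -2
14*(-4*(1 + p)) + 2 = 14*(-4*(1 - 2)) + 2 = 14*(-4*(-1)) + 2 = 14*4 + 2 = 56 + 2 = 58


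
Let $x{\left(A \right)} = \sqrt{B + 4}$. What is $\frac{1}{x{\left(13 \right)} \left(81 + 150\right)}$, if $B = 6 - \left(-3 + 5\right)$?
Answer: $\frac{\sqrt{2}}{924} \approx 0.0015305$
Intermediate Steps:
$B = 4$ ($B = 6 - 2 = 4$)
$x{\left(A \right)} = 2 \sqrt{2}$ ($x{\left(A \right)} = \sqrt{4 + 4} = \sqrt{8} = 2 \sqrt{2}$)
$\frac{1}{x{\left(13 \right)} \left(81 + 150\right)} = \frac{1}{2 \sqrt{2} \left(81 + 150\right)} = \frac{1}{2 \sqrt{2} \cdot 231} = \frac{1}{462 \sqrt{2}} = \frac{\sqrt{2}}{924}$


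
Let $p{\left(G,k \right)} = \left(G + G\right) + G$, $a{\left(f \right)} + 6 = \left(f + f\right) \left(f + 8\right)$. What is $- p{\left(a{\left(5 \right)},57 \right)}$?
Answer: $-372$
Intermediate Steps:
$a{\left(f \right)} = -6 + 2 f \left(8 + f\right)$ ($a{\left(f \right)} = -6 + \left(f + f\right) \left(f + 8\right) = -6 + 2 f \left(8 + f\right)$)
$p{\left(G,k \right)} = 3 G$ ($p{\left(G,k \right)} = 2 G + G = 3 G$)
$- p{\left(a{\left(5 \right)},57 \right)} = - 3 \left(-6 + 2 \cdot 5^{2} + 16 \cdot 5\right) = - 3 \left(-6 + 2 \cdot 25 + 80\right) = - 3 \left(-6 + 50 + 80\right) = - 3 \cdot 124 = \left(-1\right) 372 = -372$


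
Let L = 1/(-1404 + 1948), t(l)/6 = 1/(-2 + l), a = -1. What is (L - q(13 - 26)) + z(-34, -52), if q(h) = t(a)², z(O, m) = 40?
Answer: 19585/544 ≈ 36.002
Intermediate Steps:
t(l) = 6/(-2 + l)
q(h) = 4 (q(h) = (6/(-2 - 1))² = (6/(-3))² = (6*(-⅓))² = (-2)² = 4)
L = 1/544 ≈ 0.0018382
(L - q(13 - 26)) + z(-34, -52) = (1/544 - 1*4) + 40 = (1/544 - 4) + 40 = -2175/544 + 40 = 19585/544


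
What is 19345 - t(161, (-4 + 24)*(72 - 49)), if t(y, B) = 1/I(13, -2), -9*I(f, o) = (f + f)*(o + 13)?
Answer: 5532679/286 ≈ 19345.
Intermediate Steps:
I(f, o) = -2*f*(13 + o)/9 (I(f, o) = -(f + f)*(o + 13)/9 = -2*f*(13 + o)/9)
t(y, B) = -9/286 (t(y, B) = 1/(-2/9*13*(13 - 2)) = 1/(-2/9*13*11) = 1/(-286/9) = -9/286)
19345 - t(161, (-4 + 24)*(72 - 49)) = 19345 - 1*(-9/286) = 19345 + 9/286 = 5532679/286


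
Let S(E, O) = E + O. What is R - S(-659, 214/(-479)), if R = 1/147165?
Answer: 46485744854/70492035 ≈ 659.45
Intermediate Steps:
R = 1/147165 ≈ 6.7951e-6
R - S(-659, 214/(-479)) = 1/147165 - (-659 + 214/(-479)) = 1/147165 - (-659 + 214*(-1/479)) = 1/147165 - (-659 - 214/479) = 1/147165 - 1*(-315875/479) = 1/147165 + 315875/479 = 46485744854/70492035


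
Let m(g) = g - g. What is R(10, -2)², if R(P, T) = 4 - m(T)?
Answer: 16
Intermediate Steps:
m(g) = 0
R(P, T) = 4 (R(P, T) = 4 - 1*0 = 4 + 0 = 4)
R(10, -2)² = 4² = 16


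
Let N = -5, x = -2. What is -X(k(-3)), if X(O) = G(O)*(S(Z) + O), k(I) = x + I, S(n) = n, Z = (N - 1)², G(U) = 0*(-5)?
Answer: 0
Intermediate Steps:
G(U) = 0
Z = 36 (Z = (-5 - 1)² = (-6)² = 36)
k(I) = -2 + I
X(O) = 0 (X(O) = 0*(36 + O) = 0)
-X(k(-3)) = -1*0 = 0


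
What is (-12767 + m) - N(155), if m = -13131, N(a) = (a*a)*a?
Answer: -3749773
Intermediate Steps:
N(a) = a**3 (N(a) = a**2*a = a**3)
(-12767 + m) - N(155) = (-12767 - 13131) - 1*155**3 = -25898 - 1*3723875 = -25898 - 3723875 = -3749773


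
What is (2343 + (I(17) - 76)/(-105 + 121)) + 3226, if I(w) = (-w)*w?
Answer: 88739/16 ≈ 5546.2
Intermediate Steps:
I(w) = -w²
(2343 + (I(17) - 76)/(-105 + 121)) + 3226 = (2343 + (-1*17² - 76)/(-105 + 121)) + 3226 = (2343 + (-1*289 - 76)/16) + 3226 = (2343 + (-289 - 76)*(1/16)) + 3226 = (2343 - 365*1/16) + 3226 = (2343 - 365/16) + 3226 = 37123/16 + 3226 = 88739/16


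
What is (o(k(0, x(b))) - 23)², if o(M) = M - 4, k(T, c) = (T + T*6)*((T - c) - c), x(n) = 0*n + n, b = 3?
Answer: 729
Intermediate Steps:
x(n) = n (x(n) = 0 + n = n)
k(T, c) = 7*T*(T - 2*c) (k(T, c) = (T + 6*T)*(T - 2*c) = (7*T)*(T - 2*c) = 7*T*(T - 2*c))
o(M) = -4 + M
(o(k(0, x(b))) - 23)² = ((-4 + 7*0*(0 - 2*3)) - 23)² = ((-4 + 7*0*(0 - 6)) - 23)² = ((-4 + 7*0*(-6)) - 23)² = ((-4 + 0) - 23)² = (-4 - 23)² = (-27)² = 729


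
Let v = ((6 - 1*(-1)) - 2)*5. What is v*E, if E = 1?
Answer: 25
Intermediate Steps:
v = 25 (v = ((6 + 1) - 2)*5 = (7 - 2)*5 = 5*5 = 25)
v*E = 25*1 = 25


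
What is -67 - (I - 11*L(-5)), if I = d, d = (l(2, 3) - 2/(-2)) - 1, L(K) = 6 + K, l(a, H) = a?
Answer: -58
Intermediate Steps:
d = 2 (d = (2 - 2/(-2)) - 1 = (2 - 2*(-½)) - 1 = (2 + 1) - 1 = 3 - 1 = 2)
I = 2
-67 - (I - 11*L(-5)) = -67 - (2 - 11*(6 - 5)) = -67 - (2 - 11*1) = -67 - (2 - 11) = -67 - 1*(-9) = -67 + 9 = -58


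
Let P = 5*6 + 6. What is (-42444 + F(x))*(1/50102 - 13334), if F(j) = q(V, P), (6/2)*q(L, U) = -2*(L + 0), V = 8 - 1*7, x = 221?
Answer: 14177793428563/25051 ≈ 5.6596e+8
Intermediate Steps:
P = 36 (P = 30 + 6 = 36)
V = 1 (V = 8 - 7 = 1)
q(L, U) = -2*L/3 (q(L, U) = (-2*(L + 0))/3 = (-2*L)/3 = -2*L/3)
F(j) = -2/3 (F(j) = -2/3*1 = -2/3)
(-42444 + F(x))*(1/50102 - 13334) = (-42444 - 2/3)*(1/50102 - 13334) = -127334*(1/50102 - 13334)/3 = -127334/3*(-668060067/50102) = 14177793428563/25051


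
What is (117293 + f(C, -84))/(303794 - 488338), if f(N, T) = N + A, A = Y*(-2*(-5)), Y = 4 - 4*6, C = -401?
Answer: -29173/46136 ≈ -0.63233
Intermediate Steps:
Y = -20 (Y = 4 - 24 = -20)
A = -200 (A = -(-40)*(-5) = -20*10 = -200)
f(N, T) = -200 + N (f(N, T) = N - 200 = -200 + N)
(117293 + f(C, -84))/(303794 - 488338) = (117293 + (-200 - 401))/(303794 - 488338) = (117293 - 601)/(-184544) = 116692*(-1/184544) = -29173/46136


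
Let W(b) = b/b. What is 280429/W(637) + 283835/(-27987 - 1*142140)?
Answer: 47708260648/170127 ≈ 2.8043e+5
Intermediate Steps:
W(b) = 1
280429/W(637) + 283835/(-27987 - 1*142140) = 280429/1 + 283835/(-27987 - 1*142140) = 280429*1 + 283835/(-27987 - 142140) = 280429 + 283835/(-170127) = 280429 + 283835*(-1/170127) = 280429 - 283835/170127 = 47708260648/170127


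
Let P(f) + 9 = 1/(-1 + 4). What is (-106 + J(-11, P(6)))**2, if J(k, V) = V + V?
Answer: 136900/9 ≈ 15211.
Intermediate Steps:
P(f) = -26/3 (P(f) = -9 + 1/(-1 + 4) = -9 + 1/3 = -26/3)
J(k, V) = 2*V
(-106 + J(-11, P(6)))**2 = (-106 + 2*(-26/3))**2 = (-106 - 52/3)**2 = (-370/3)**2 = 136900/9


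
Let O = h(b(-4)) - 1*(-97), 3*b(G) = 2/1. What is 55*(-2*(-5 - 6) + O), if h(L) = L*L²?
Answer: 177155/27 ≈ 6561.3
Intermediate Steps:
b(G) = ⅔ (b(G) = (2/1)/3 = (2*1)/3 = (⅓)*2 = ⅔)
h(L) = L³
O = 2627/27 (O = (⅔)³ - 1*(-97) = 8/27 + 97 = 2627/27 ≈ 97.296)
55*(-2*(-5 - 6) + O) = 55*(-2*(-5 - 6) + 2627/27) = 55*(-2*(-11) + 2627/27) = 55*(22 + 2627/27) = 55*(3221/27) = 177155/27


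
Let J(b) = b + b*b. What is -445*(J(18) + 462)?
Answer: -357780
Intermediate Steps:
J(b) = b + b²
-445*(J(18) + 462) = -445*(18*(1 + 18) + 462) = -445*(18*19 + 462) = -445*(342 + 462) = -445*804 = -357780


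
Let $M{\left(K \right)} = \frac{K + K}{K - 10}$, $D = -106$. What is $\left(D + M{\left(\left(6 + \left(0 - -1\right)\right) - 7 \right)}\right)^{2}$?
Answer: $11236$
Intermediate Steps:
$M{\left(K \right)} = \frac{2 K}{-10 + K}$
$\left(D + M{\left(\left(6 + \left(0 - -1\right)\right) - 7 \right)}\right)^{2} = \left(-106 + \frac{2 \left(\left(6 + \left(0 - -1\right)\right) - 7\right)}{-10 + \left(\left(6 + \left(0 - -1\right)\right) - 7\right)}\right)^{2} = \left(-106 + \frac{2 \left(\left(6 + \left(0 + 1\right)\right) - 7\right)}{-10 + \left(\left(6 + \left(0 + 1\right)\right) - 7\right)}\right)^{2} = \left(-106 + \frac{2 \left(\left(6 + 1\right) - 7\right)}{-10 + \left(\left(6 + 1\right) - 7\right)}\right)^{2} = \left(-106 + \frac{2 \left(7 - 7\right)}{-10 + \left(7 - 7\right)}\right)^{2} = \left(-106 + 2 \cdot 0 \frac{1}{-10 + 0}\right)^{2} = \left(-106 + 2 \cdot 0 \frac{1}{-10}\right)^{2} = \left(-106 + 2 \cdot 0 \left(- \frac{1}{10}\right)\right)^{2} = \left(-106 + 0\right)^{2} = \left(-106\right)^{2} = 11236$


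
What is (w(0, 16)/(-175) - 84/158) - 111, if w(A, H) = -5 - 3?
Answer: -1541293/13825 ≈ -111.49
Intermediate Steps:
w(A, H) = -8
(w(0, 16)/(-175) - 84/158) - 111 = (-8/(-175) - 84/158) - 111 = (-8*(-1/175) - 84*1/158) - 111 = (8/175 - 42/79) - 111 = -6718/13825 - 111 = -1541293/13825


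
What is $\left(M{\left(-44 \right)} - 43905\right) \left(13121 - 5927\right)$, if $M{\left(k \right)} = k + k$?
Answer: $-316485642$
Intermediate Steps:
$M{\left(k \right)} = 2 k$
$\left(M{\left(-44 \right)} - 43905\right) \left(13121 - 5927\right) = \left(2 \left(-44\right) - 43905\right) \left(13121 - 5927\right) = \left(-88 - 43905\right) 7194 = \left(-43993\right) 7194 = -316485642$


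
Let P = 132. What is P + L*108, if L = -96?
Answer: -10236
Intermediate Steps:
P + L*108 = 132 - 96*108 = 132 - 10368 = -10236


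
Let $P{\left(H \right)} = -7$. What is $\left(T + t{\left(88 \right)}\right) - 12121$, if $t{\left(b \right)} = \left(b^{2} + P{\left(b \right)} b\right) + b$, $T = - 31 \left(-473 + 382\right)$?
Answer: $-2084$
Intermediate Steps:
$T = 2821$ ($T = \left(-31\right) \left(-91\right) = 2821$)
$t{\left(b \right)} = b^{2} - 6 b$ ($t{\left(b \right)} = \left(b^{2} - 7 b\right) + b = b^{2} - 6 b$)
$\left(T + t{\left(88 \right)}\right) - 12121 = \left(2821 + 88 \left(-6 + 88\right)\right) - 12121 = \left(2821 + 88 \cdot 82\right) - 12121 = \left(2821 + 7216\right) - 12121 = 10037 - 12121 = -2084$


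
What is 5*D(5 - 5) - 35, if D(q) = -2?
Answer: -45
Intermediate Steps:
5*D(5 - 5) - 35 = 5*(-2) - 35 = -10 - 35 = -45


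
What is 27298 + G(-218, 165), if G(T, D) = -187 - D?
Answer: 26946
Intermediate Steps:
27298 + G(-218, 165) = 27298 + (-187 - 1*165) = 27298 + (-187 - 165) = 27298 - 352 = 26946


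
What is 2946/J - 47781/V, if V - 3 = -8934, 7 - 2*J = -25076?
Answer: 139012475/24890697 ≈ 5.5849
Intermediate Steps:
J = 25083/2 (J = 7/2 - ½*(-25076) = 7/2 + 12538 = 25083/2 ≈ 12542.)
V = -8931 (V = 3 - 8934 = -8931)
2946/J - 47781/V = 2946/(25083/2) - 47781/(-8931) = 2946*(2/25083) - 47781*(-1/8931) = 1964/8361 + 15927/2977 = 139012475/24890697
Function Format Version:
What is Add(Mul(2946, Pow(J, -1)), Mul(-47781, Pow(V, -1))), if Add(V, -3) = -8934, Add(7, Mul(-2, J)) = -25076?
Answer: Rational(139012475, 24890697) ≈ 5.5849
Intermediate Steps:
J = Rational(25083, 2) (J = Add(Rational(7, 2), Mul(Rational(-1, 2), -25076)) = Add(Rational(7, 2), 12538) = Rational(25083, 2) ≈ 12542.)
V = -8931 (V = Add(3, -8934) = -8931)
Add(Mul(2946, Pow(J, -1)), Mul(-47781, Pow(V, -1))) = Add(Mul(2946, Pow(Rational(25083, 2), -1)), Mul(-47781, Pow(-8931, -1))) = Add(Mul(2946, Rational(2, 25083)), Mul(-47781, Rational(-1, 8931))) = Add(Rational(1964, 8361), Rational(15927, 2977)) = Rational(139012475, 24890697)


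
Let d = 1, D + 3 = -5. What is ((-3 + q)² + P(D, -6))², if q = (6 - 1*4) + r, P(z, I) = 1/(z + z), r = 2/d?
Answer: 225/256 ≈ 0.87891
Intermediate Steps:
D = -8 (D = -3 - 5 = -8)
r = 2 (r = 2/1 = 2*1 = 2)
P(z, I) = 1/(2*z)
q = 4 (q = (6 - 1*4) + 2 = (6 - 4) + 2 = 2 + 2 = 4)
((-3 + q)² + P(D, -6))² = ((-3 + 4)² + (½)/(-8))² = (1² + (½)*(-⅛))² = (1 - 1/16)² = (15/16)² = 225/256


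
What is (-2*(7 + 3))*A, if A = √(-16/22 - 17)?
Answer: -20*I*√2145/11 ≈ -84.208*I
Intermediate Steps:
A = I*√2145/11 (A = √(-16*1/22 - 17) = √(-8/11 - 17) = √(-195/11) = I*√2145/11 ≈ 4.2104*I)
(-2*(7 + 3))*A = (-2*(7 + 3))*(I*√2145/11) = (-2*10)*(I*√2145/11) = -20*I*√2145/11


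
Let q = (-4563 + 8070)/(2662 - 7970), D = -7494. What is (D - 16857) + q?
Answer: -129258615/5308 ≈ -24352.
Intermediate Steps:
q = -3507/5308 (q = 3507/(-5308) = 3507*(-1/5308) = -3507/5308 ≈ -0.66070)
(D - 16857) + q = (-7494 - 16857) - 3507/5308 = -24351 - 3507/5308 = -129258615/5308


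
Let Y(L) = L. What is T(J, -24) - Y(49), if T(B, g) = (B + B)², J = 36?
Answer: 5135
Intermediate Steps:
T(B, g) = 4*B² (T(B, g) = (2*B)² = 4*B²)
T(J, -24) - Y(49) = 4*36² - 1*49 = 4*1296 - 49 = 5184 - 49 = 5135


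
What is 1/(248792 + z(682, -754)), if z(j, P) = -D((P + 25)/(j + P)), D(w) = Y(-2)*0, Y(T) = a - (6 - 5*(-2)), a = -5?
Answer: 1/248792 ≈ 4.0194e-6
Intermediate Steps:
Y(T) = -21 (Y(T) = -5 - (6 - 5*(-2)) = -5 - (6 - 1*(-10)) = -5 - (6 + 10) = -5 - 1*16 = -5 - 16 = -21)
D(w) = 0 (D(w) = -21*0 = 0)
z(j, P) = 0 (z(j, P) = -1*0 = 0)
1/(248792 + z(682, -754)) = 1/(248792 + 0) = 1/248792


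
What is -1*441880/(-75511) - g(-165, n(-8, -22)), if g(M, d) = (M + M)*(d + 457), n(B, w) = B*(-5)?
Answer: 12385000990/75511 ≈ 1.6402e+5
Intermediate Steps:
n(B, w) = -5*B
g(M, d) = 2*M*(457 + d) (g(M, d) = (2*M)*(457 + d) = 2*M*(457 + d))
-1*441880/(-75511) - g(-165, n(-8, -22)) = -1*441880/(-75511) - 2*(-165)*(457 - 5*(-8)) = -441880*(-1/75511) - 2*(-165)*(457 + 40) = 441880/75511 - 2*(-165)*497 = 441880/75511 - 1*(-164010) = 441880/75511 + 164010 = 12385000990/75511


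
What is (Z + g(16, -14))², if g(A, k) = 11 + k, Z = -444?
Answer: 199809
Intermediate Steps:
(Z + g(16, -14))² = (-444 + (11 - 14))² = (-444 - 3)² = (-447)² = 199809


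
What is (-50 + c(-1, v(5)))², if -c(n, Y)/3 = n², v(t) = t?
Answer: 2809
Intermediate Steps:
c(n, Y) = -3*n²
(-50 + c(-1, v(5)))² = (-50 - 3*(-1)²)² = (-50 - 3*1)² = (-50 - 3)² = (-53)² = 2809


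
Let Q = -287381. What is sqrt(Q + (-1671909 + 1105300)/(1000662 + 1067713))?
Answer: 2*I*sqrt(12294674220478435)/413675 ≈ 536.08*I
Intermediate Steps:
sqrt(Q + (-1671909 + 1105300)/(1000662 + 1067713)) = sqrt(-287381 + (-1671909 + 1105300)/(1000662 + 1067713)) = sqrt(-287381 - 566609/2068375) = sqrt(-594412242484/2068375) = 2*I*sqrt(12294674220478435)/413675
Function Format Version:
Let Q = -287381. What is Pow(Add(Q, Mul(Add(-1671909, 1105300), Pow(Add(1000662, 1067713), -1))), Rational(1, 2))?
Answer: Mul(Rational(2, 413675), I, Pow(12294674220478435, Rational(1, 2))) ≈ Mul(536.08, I)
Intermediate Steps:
Pow(Add(Q, Mul(Add(-1671909, 1105300), Pow(Add(1000662, 1067713), -1))), Rational(1, 2)) = Pow(Add(-287381, Mul(Add(-1671909, 1105300), Pow(Add(1000662, 1067713), -1))), Rational(1, 2)) = Pow(Add(-287381, Mul(-566609, Pow(2068375, -1))), Rational(1, 2)) = Pow(Add(-287381, Mul(-566609, Rational(1, 2068375))), Rational(1, 2)) = Pow(Add(-287381, Rational(-566609, 2068375)), Rational(1, 2)) = Pow(Rational(-594412242484, 2068375), Rational(1, 2)) = Mul(Rational(2, 413675), I, Pow(12294674220478435, Rational(1, 2)))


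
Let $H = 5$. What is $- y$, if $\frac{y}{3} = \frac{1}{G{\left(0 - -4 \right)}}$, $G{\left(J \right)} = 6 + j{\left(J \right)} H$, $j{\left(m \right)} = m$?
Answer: $- \frac{3}{26} \approx -0.11538$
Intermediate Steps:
$G{\left(J \right)} = 6 + 5 J$ ($G{\left(J \right)} = 6 + J 5 = 6 + 5 J$)
$y = \frac{3}{26}$ ($y = \frac{3}{6 + 5 \left(0 - -4\right)} = \frac{3}{6 + 5 \left(0 + 4\right)} = \frac{3}{6 + 5 \cdot 4} = \frac{3}{6 + 20} = \frac{3}{26} \approx 0.11538$)
$- y = \left(-1\right) \frac{3}{26} = - \frac{3}{26}$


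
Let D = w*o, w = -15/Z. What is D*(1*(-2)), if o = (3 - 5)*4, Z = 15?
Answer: -16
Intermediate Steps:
o = -8 (o = -2*4 = -8)
w = -1 (w = -15/15 = -15*1/15 = -1)
D = 8 (D = -1*(-8) = 8)
D*(1*(-2)) = 8*(1*(-2)) = 8*(-2) = -16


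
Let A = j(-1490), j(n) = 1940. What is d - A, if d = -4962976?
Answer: -4964916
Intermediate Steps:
A = 1940
d - A = -4962976 - 1*1940 = -4962976 - 1940 = -4964916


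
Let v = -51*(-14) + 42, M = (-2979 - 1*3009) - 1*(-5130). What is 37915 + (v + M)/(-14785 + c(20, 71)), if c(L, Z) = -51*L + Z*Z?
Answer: 68019527/1794 ≈ 37915.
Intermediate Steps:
c(L, Z) = Z² - 51*L (c(L, Z) = -51*L + Z² = Z² - 51*L)
M = -858 (M = (-2979 - 3009) + 5130 = -5988 + 5130 = -858)
v = 756 (v = 714 + 42 = 756)
37915 + (v + M)/(-14785 + c(20, 71)) = 37915 + (756 - 858)/(-14785 + (71² - 51*20)) = 37915 - 102/(-14785 + (5041 - 1020)) = 37915 - 102/(-14785 + 4021) = 37915 - 102/(-10764) = 37915 - 102*(-1/10764) = 37915 + 17/1794 = 68019527/1794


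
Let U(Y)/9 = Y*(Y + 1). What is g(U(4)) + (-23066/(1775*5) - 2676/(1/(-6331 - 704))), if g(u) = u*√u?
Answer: 167077709434/8875 + 1080*√5 ≈ 1.8828e+7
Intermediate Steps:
U(Y) = 9*Y*(1 + Y) (U(Y) = 9*(Y*(Y + 1)) = 9*(Y*(1 + Y)) = 9*Y*(1 + Y))
g(u) = u^(3/2)
g(U(4)) + (-23066/(1775*5) - 2676/(1/(-6331 - 704))) = (9*4*(1 + 4))^(3/2) + (-23066/(1775*5) - 2676/(1/(-6331 - 704))) = (9*4*5)^(3/2) + (-23066/8875 - 2676/(1/(-7035))) = 180^(3/2) + (-23066*1/8875 - 2676/(-1/7035)) = 1080*√5 + (-23066/8875 - 2676*(-7035)) = 1080*√5 + (-23066/8875 + 18825660) = 1080*√5 + 167077709434/8875 = 167077709434/8875 + 1080*√5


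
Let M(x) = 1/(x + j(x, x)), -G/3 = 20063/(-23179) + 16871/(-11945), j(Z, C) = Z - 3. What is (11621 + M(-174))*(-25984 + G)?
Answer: -5867500403373111272/19436495481 ≈ -3.0188e+8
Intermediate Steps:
j(Z, C) = -3 + Z
G = 1892116332/276873155 (G = -3*(20063/(-23179) + 16871/(-11945)) = -3*(20063*(-1/23179) + 16871*(-1/11945)) = -3*(-20063/23179 - 16871/11945) = -3*(-630705444/276873155) = 1892116332/276873155 ≈ 6.8339)
M(x) = 1/(-3 + 2*x) (M(x) = 1/(x + (-3 + x)) = 1/(-3 + 2*x))
(11621 + M(-174))*(-25984 + G) = (11621 + 1/(-3 + 2*(-174)))*(-25984 + 1892116332/276873155) = (11621 + 1/(-3 - 348))*(-7192379943188/276873155) = (11621 + 1/(-351))*(-7192379943188/276873155) = (11621 - 1/351)*(-7192379943188/276873155) = (4078970/351)*(-7192379943188/276873155) = -5867500403373111272/19436495481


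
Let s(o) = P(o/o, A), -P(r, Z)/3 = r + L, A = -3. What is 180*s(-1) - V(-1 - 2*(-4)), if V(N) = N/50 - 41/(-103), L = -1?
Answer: -2771/5150 ≈ -0.53806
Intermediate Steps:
P(r, Z) = 3 - 3*r (P(r, Z) = -3*(r - 1) = -3*(-1 + r) = 3 - 3*r)
s(o) = 0 (s(o) = 3 - 3*o/o = 3 - 3*1 = 3 - 3 = 0)
V(N) = 41/103 + N/50 (V(N) = N*(1/50) - 41*(-1/103) = N/50 + 41/103 = 41/103 + N/50)
180*s(-1) - V(-1 - 2*(-4)) = 180*0 - (41/103 + (-1 - 2*(-4))/50) = 0 - (41/103 + (-1 + 8)/50) = 0 - (41/103 + (1/50)*7) = 0 - (41/103 + 7/50) = 0 - 1*2771/5150 = 0 - 2771/5150 = -2771/5150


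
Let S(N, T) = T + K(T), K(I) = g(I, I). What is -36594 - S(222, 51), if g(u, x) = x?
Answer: -36696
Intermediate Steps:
K(I) = I
S(N, T) = 2*T (S(N, T) = T + T = 2*T)
-36594 - S(222, 51) = -36594 - 2*51 = -36594 - 1*102 = -36594 - 102 = -36696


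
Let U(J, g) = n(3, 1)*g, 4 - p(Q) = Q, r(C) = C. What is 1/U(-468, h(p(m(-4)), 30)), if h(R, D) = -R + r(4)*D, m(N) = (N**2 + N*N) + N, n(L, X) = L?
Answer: 1/432 ≈ 0.0023148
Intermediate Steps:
m(N) = N + 2*N**2 (m(N) = (N**2 + N**2) + N = 2*N**2 + N = N + 2*N**2)
p(Q) = 4 - Q
h(R, D) = -R + 4*D
U(J, g) = 3*g
1/U(-468, h(p(m(-4)), 30)) = 1/(3*(-(4 - (-4)*(1 + 2*(-4))) + 4*30)) = 1/(3*(-(4 - (-4)*(1 - 8)) + 120)) = 1/(3*(-(4 - (-4)*(-7)) + 120)) = 1/(3*(-(4 - 1*28) + 120)) = 1/(3*(-(4 - 28) + 120)) = 1/(3*(-1*(-24) + 120)) = 1/(3*(24 + 120)) = 1/(3*144) = 1/432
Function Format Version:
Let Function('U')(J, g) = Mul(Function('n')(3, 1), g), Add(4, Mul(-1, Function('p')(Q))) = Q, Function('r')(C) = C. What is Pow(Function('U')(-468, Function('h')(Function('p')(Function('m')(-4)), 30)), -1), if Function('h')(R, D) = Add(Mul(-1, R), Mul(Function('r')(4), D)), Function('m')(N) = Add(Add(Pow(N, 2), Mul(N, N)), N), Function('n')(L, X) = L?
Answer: Rational(1, 432) ≈ 0.0023148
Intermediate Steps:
Function('m')(N) = Add(N, Mul(2, Pow(N, 2))) (Function('m')(N) = Add(Add(Pow(N, 2), Pow(N, 2)), N) = Add(Mul(2, Pow(N, 2)), N) = Add(N, Mul(2, Pow(N, 2))))
Function('p')(Q) = Add(4, Mul(-1, Q))
Function('h')(R, D) = Add(Mul(-1, R), Mul(4, D))
Function('U')(J, g) = Mul(3, g)
Pow(Function('U')(-468, Function('h')(Function('p')(Function('m')(-4)), 30)), -1) = Pow(Mul(3, Add(Mul(-1, Add(4, Mul(-1, Mul(-4, Add(1, Mul(2, -4)))))), Mul(4, 30))), -1) = Pow(Mul(3, Add(Mul(-1, Add(4, Mul(-1, Mul(-4, Add(1, -8))))), 120)), -1) = Pow(Mul(3, Add(Mul(-1, Add(4, Mul(-1, Mul(-4, -7)))), 120)), -1) = Pow(Mul(3, Add(Mul(-1, Add(4, Mul(-1, 28))), 120)), -1) = Pow(Mul(3, Add(Mul(-1, Add(4, -28)), 120)), -1) = Pow(Mul(3, Add(Mul(-1, -24), 120)), -1) = Pow(Mul(3, Add(24, 120)), -1) = Pow(Mul(3, 144), -1) = Pow(432, -1) = Rational(1, 432)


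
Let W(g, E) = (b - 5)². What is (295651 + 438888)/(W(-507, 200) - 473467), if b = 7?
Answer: -734539/473463 ≈ -1.5514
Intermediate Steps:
W(g, E) = 4 (W(g, E) = (7 - 5)² = 2² = 4)
(295651 + 438888)/(W(-507, 200) - 473467) = (295651 + 438888)/(4 - 473467) = 734539/(-473463) = 734539*(-1/473463) = -734539/473463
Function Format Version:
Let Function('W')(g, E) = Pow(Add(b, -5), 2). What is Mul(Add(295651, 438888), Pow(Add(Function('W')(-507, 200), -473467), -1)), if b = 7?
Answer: Rational(-734539, 473463) ≈ -1.5514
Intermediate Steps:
Function('W')(g, E) = 4 (Function('W')(g, E) = Pow(Add(7, -5), 2) = Pow(2, 2) = 4)
Mul(Add(295651, 438888), Pow(Add(Function('W')(-507, 200), -473467), -1)) = Mul(Add(295651, 438888), Pow(Add(4, -473467), -1)) = Mul(734539, Pow(-473463, -1)) = Mul(734539, Rational(-1, 473463)) = Rational(-734539, 473463)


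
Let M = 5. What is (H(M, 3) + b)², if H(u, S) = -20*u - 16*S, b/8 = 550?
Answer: 18079504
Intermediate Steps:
b = 4400 (b = 8*550 = 4400)
(H(M, 3) + b)² = ((-20*5 - 16*3) + 4400)² = ((-100 - 48) + 4400)² = (-148 + 4400)² = 4252² = 18079504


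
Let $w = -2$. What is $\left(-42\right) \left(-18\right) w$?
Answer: $-1512$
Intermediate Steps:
$\left(-42\right) \left(-18\right) w = \left(-42\right) \left(-18\right) \left(-2\right) = 756 \left(-2\right) = -1512$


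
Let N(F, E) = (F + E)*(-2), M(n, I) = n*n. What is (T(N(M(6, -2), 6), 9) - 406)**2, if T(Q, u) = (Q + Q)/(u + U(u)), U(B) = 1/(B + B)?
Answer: 4788916804/26569 ≈ 1.8024e+5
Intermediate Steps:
U(B) = 1/(2*B)
M(n, I) = n**2
N(F, E) = -2*E - 2*F (N(F, E) = (E + F)*(-2) = -2*E - 2*F)
T(Q, u) = 2*Q/(u + 1/(2*u)) (T(Q, u) = (Q + Q)/(u + 1/(2*u)) = (2*Q)/(u + 1/(2*u)) = 2*Q/(u + 1/(2*u)))
(T(N(M(6, -2), 6), 9) - 406)**2 = (4*(-2*6 - 2*6**2)*9/(1 + 2*9**2) - 406)**2 = (4*(-12 - 2*36)*9/(1 + 2*81) - 406)**2 = (4*(-12 - 72)*9/(1 + 162) - 406)**2 = (4*(-84)*9/163 - 406)**2 = (4*(-84)*9*(1/163) - 406)**2 = (-3024/163 - 406)**2 = (-69202/163)**2 = 4788916804/26569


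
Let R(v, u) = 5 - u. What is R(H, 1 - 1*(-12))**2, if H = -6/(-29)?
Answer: 64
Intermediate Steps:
H = 6/29 (H = -6*(-1/29) = 6/29 ≈ 0.20690)
R(H, 1 - 1*(-12))**2 = (5 - (1 - 1*(-12)))**2 = (5 - (1 + 12))**2 = (5 - 1*13)**2 = (5 - 13)**2 = (-8)**2 = 64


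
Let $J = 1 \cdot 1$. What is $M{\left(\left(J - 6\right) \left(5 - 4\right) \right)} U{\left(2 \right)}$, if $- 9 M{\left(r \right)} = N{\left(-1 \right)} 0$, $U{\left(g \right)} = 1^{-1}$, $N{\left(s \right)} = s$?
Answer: $0$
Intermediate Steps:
$J = 1$
$U{\left(g \right)} = 1$
$M{\left(r \right)} = 0$ ($M{\left(r \right)} = - \frac{\left(-1\right) 0}{9} = \left(- \frac{1}{9}\right) 0 = 0$)
$M{\left(\left(J - 6\right) \left(5 - 4\right) \right)} U{\left(2 \right)} = 0 \cdot 1 = 0$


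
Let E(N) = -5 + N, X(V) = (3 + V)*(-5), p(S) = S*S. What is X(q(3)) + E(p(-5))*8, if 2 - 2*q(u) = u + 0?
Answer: 295/2 ≈ 147.50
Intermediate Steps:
p(S) = S²
q(u) = 1 - u/2 (q(u) = 1 - (u + 0)/2 = 1 - u/2)
X(V) = -15 - 5*V
X(q(3)) + E(p(-5))*8 = (-15 - 5*(1 - ½*3)) + (-5 + (-5)²)*8 = (-15 - 5*(1 - 3/2)) + (-5 + 25)*8 = (-15 - 5*(-½)) + 20*8 = (-15 + 5/2) + 160 = -25/2 + 160 = 295/2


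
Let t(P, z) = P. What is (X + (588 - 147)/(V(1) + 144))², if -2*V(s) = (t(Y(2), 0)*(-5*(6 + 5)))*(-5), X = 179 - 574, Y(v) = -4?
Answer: 74905668721/481636 ≈ 1.5552e+5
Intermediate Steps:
X = -395
V(s) = 550 (V(s) = -(-(-20)*(6 + 5))*(-5)/2 = -(-(-20)*11)*(-5)/2 = -(-4*(-55))*(-5)/2 = -110*(-5) = -½*(-1100) = 550)
(X + (588 - 147)/(V(1) + 144))² = (-395 + (588 - 147)/(550 + 144))² = (-395 + 441/694)² = (-273689/694)² = 74905668721/481636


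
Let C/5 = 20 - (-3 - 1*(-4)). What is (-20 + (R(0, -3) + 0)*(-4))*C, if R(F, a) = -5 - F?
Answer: 0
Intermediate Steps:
C = 95 (C = 5*(20 - (-3 - 1*(-4))) = 5*(20 - (-3 + 4)) = 5*(20 - 1*1) = 5*(20 - 1) = 5*19 = 95)
(-20 + (R(0, -3) + 0)*(-4))*C = (-20 + ((-5 - 1*0) + 0)*(-4))*95 = (-20 + ((-5 + 0) + 0)*(-4))*95 = (-20 + (-5 + 0)*(-4))*95 = (-20 - 5*(-4))*95 = (-20 + 20)*95 = 0*95 = 0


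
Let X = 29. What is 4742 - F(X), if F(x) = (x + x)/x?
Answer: 4740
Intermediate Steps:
F(x) = 2 (F(x) = (2*x)/x = 2)
4742 - F(X) = 4742 - 1*2 = 4742 - 2 = 4740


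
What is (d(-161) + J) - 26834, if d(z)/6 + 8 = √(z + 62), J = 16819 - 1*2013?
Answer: -12076 + 18*I*√11 ≈ -12076.0 + 59.699*I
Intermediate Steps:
J = 14806 (J = 16819 - 2013 = 14806)
d(z) = -48 + 6*√(62 + z) (d(z) = -48 + 6*√(z + 62) = -48 + 6*√(62 + z))
(d(-161) + J) - 26834 = ((-48 + 6*√(62 - 161)) + 14806) - 26834 = ((-48 + 6*√(-99)) + 14806) - 26834 = ((-48 + 6*(3*I*√11)) + 14806) - 26834 = ((-48 + 18*I*√11) + 14806) - 26834 = (14758 + 18*I*√11) - 26834 = -12076 + 18*I*√11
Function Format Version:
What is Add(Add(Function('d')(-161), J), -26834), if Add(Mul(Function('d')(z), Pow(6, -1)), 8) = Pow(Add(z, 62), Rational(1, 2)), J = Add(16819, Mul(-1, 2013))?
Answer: Add(-12076, Mul(18, I, Pow(11, Rational(1, 2)))) ≈ Add(-12076., Mul(59.699, I))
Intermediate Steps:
J = 14806 (J = Add(16819, -2013) = 14806)
Function('d')(z) = Add(-48, Mul(6, Pow(Add(62, z), Rational(1, 2)))) (Function('d')(z) = Add(-48, Mul(6, Pow(Add(z, 62), Rational(1, 2)))) = Add(-48, Mul(6, Pow(Add(62, z), Rational(1, 2)))))
Add(Add(Function('d')(-161), J), -26834) = Add(Add(Add(-48, Mul(6, Pow(Add(62, -161), Rational(1, 2)))), 14806), -26834) = Add(Add(Add(-48, Mul(6, Pow(-99, Rational(1, 2)))), 14806), -26834) = Add(Add(Add(-48, Mul(6, Mul(3, I, Pow(11, Rational(1, 2))))), 14806), -26834) = Add(Add(Add(-48, Mul(18, I, Pow(11, Rational(1, 2)))), 14806), -26834) = Add(Add(14758, Mul(18, I, Pow(11, Rational(1, 2)))), -26834) = Add(-12076, Mul(18, I, Pow(11, Rational(1, 2))))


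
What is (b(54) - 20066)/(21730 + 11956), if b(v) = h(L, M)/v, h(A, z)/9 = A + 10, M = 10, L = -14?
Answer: -30100/50529 ≈ -0.59570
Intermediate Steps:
h(A, z) = 90 + 9*A (h(A, z) = 9*(A + 10) = 9*(10 + A) = 90 + 9*A)
b(v) = -36/v (b(v) = (90 + 9*(-14))/v = (90 - 126)/v = -36/v)
(b(54) - 20066)/(21730 + 11956) = (-36/54 - 20066)/(21730 + 11956) = (-36*1/54 - 20066)/33686 = (-⅔ - 20066)*(1/33686) = -60200/3*1/33686 = -30100/50529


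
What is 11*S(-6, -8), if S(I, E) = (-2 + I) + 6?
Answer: -22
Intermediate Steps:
S(I, E) = 4 + I
11*S(-6, -8) = 11*(4 - 6) = 11*(-2) = -22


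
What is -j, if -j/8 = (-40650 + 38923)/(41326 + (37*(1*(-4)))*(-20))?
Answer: -628/2013 ≈ -0.31197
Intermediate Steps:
j = 628/2013 (j = -8*(-40650 + 38923)/(41326 + (37*(1*(-4)))*(-20)) = -(-13816)/(41326 + (37*(-4))*(-20)) = -(-13816)/(41326 - 148*(-20)) = -(-13816)/(41326 + 2960) = -(-13816)/44286 = -8*(-157/4026) = 628/2013 ≈ 0.31197)
-j = -1*628/2013 = -628/2013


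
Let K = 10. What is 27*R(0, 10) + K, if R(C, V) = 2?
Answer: 64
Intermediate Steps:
27*R(0, 10) + K = 27*2 + 10 = 54 + 10 = 64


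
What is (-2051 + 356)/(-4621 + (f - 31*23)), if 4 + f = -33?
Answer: 1695/5371 ≈ 0.31558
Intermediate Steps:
f = -37 (f = -4 - 33 = -37)
(-2051 + 356)/(-4621 + (f - 31*23)) = (-2051 + 356)/(-4621 + (-37 - 31*23)) = -1695/(-4621 + (-37 - 713)) = -1695/(-4621 - 750) = -1695/(-5371) = -1695*(-1/5371) = 1695/5371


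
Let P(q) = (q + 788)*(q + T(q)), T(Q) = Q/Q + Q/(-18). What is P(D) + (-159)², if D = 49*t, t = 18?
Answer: 1418061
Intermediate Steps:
T(Q) = 1 - Q/18 (T(Q) = 1 + Q*(-1/18) = 1 - Q/18)
D = 882 (D = 49*18 = 882)
P(q) = (1 + 17*q/18)*(788 + q) (P(q) = (q + 788)*(q + (1 - q/18)) = (788 + q)*(1 + 17*q/18) = (1 + 17*q/18)*(788 + q))
P(D) + (-159)² = (788 + (17/18)*882² + (6707/9)*882) + (-159)² = (788 + (17/18)*777924 + 657286) + 25281 = (788 + 734706 + 657286) + 25281 = 1392780 + 25281 = 1418061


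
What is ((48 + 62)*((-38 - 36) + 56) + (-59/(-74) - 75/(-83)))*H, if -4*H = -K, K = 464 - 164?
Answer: -911303475/6142 ≈ -1.4837e+5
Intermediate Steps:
K = 300
H = 75 (H = -(-1)*300/4 = -¼*(-300) = 75)
((48 + 62)*((-38 - 36) + 56) + (-59/(-74) - 75/(-83)))*H = ((48 + 62)*((-38 - 36) + 56) + (-59/(-74) - 75/(-83)))*75 = (110*(-74 + 56) + (-59*(-1/74) - 75*(-1/83)))*75 = (110*(-18) + (59/74 + 75/83))*75 = (-1980 + 10447/6142)*75 = -12150713/6142*75 = -911303475/6142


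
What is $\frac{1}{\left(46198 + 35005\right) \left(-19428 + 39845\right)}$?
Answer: $\frac{1}{1657921651} \approx 6.0316 \cdot 10^{-10}$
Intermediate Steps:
$\frac{1}{\left(46198 + 35005\right) \left(-19428 + 39845\right)} = \frac{1}{81203 \cdot 20417} = \frac{1}{1657921651}$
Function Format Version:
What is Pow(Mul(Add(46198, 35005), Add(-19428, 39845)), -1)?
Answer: Rational(1, 1657921651) ≈ 6.0316e-10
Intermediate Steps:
Pow(Mul(Add(46198, 35005), Add(-19428, 39845)), -1) = Pow(Mul(81203, 20417), -1) = Pow(1657921651, -1) = Rational(1, 1657921651)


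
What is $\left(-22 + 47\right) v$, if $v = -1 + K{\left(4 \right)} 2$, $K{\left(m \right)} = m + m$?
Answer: $375$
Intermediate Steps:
$K{\left(m \right)} = 2 m$
$v = 15$ ($v = -1 + 2 \cdot 4 \cdot 2 = -1 + 8 \cdot 2 = -1 + 16 = 15$)
$\left(-22 + 47\right) v = \left(-22 + 47\right) 15 = 25 \cdot 15 = 375$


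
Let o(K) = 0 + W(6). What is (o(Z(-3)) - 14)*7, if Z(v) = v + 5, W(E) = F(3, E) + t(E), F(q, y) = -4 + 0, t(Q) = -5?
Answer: -161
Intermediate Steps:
F(q, y) = -4
W(E) = -9 (W(E) = -4 - 5 = -9)
Z(v) = 5 + v
o(K) = -9 (o(K) = 0 - 9 = -9)
(o(Z(-3)) - 14)*7 = (-9 - 14)*7 = -23*7 = -161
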